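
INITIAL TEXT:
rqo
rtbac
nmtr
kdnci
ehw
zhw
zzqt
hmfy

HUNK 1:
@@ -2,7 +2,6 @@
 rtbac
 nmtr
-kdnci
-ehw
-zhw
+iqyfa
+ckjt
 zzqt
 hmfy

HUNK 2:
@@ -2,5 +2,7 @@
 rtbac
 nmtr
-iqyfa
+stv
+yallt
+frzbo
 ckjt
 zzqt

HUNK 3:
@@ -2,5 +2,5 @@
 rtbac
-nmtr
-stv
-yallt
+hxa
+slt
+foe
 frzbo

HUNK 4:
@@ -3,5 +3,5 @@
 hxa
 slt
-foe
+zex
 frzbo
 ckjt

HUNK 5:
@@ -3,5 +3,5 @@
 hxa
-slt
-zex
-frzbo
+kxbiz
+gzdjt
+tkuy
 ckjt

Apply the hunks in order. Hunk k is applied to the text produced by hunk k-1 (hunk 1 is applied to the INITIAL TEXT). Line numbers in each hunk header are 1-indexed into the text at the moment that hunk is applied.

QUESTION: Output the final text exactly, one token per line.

Answer: rqo
rtbac
hxa
kxbiz
gzdjt
tkuy
ckjt
zzqt
hmfy

Derivation:
Hunk 1: at line 2 remove [kdnci,ehw,zhw] add [iqyfa,ckjt] -> 7 lines: rqo rtbac nmtr iqyfa ckjt zzqt hmfy
Hunk 2: at line 2 remove [iqyfa] add [stv,yallt,frzbo] -> 9 lines: rqo rtbac nmtr stv yallt frzbo ckjt zzqt hmfy
Hunk 3: at line 2 remove [nmtr,stv,yallt] add [hxa,slt,foe] -> 9 lines: rqo rtbac hxa slt foe frzbo ckjt zzqt hmfy
Hunk 4: at line 3 remove [foe] add [zex] -> 9 lines: rqo rtbac hxa slt zex frzbo ckjt zzqt hmfy
Hunk 5: at line 3 remove [slt,zex,frzbo] add [kxbiz,gzdjt,tkuy] -> 9 lines: rqo rtbac hxa kxbiz gzdjt tkuy ckjt zzqt hmfy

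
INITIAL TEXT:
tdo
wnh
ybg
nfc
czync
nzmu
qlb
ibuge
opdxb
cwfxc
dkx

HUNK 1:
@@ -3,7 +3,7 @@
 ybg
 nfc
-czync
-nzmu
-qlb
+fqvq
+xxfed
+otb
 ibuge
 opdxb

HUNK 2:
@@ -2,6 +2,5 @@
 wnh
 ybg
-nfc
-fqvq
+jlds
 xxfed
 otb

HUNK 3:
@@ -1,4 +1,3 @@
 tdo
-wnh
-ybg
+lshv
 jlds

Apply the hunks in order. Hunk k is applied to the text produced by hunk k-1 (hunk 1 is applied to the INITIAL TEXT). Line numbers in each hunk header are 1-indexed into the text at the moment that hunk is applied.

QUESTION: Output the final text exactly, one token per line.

Answer: tdo
lshv
jlds
xxfed
otb
ibuge
opdxb
cwfxc
dkx

Derivation:
Hunk 1: at line 3 remove [czync,nzmu,qlb] add [fqvq,xxfed,otb] -> 11 lines: tdo wnh ybg nfc fqvq xxfed otb ibuge opdxb cwfxc dkx
Hunk 2: at line 2 remove [nfc,fqvq] add [jlds] -> 10 lines: tdo wnh ybg jlds xxfed otb ibuge opdxb cwfxc dkx
Hunk 3: at line 1 remove [wnh,ybg] add [lshv] -> 9 lines: tdo lshv jlds xxfed otb ibuge opdxb cwfxc dkx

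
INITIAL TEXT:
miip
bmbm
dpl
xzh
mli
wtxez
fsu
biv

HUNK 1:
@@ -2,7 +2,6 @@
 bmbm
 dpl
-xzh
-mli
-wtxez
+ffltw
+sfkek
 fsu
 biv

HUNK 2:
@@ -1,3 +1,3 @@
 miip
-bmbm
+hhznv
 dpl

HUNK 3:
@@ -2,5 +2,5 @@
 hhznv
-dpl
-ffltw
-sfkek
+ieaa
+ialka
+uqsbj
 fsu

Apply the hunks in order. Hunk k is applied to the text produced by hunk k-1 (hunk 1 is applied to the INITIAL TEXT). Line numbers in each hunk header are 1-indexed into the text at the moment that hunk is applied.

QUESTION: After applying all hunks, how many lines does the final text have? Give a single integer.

Answer: 7

Derivation:
Hunk 1: at line 2 remove [xzh,mli,wtxez] add [ffltw,sfkek] -> 7 lines: miip bmbm dpl ffltw sfkek fsu biv
Hunk 2: at line 1 remove [bmbm] add [hhznv] -> 7 lines: miip hhznv dpl ffltw sfkek fsu biv
Hunk 3: at line 2 remove [dpl,ffltw,sfkek] add [ieaa,ialka,uqsbj] -> 7 lines: miip hhznv ieaa ialka uqsbj fsu biv
Final line count: 7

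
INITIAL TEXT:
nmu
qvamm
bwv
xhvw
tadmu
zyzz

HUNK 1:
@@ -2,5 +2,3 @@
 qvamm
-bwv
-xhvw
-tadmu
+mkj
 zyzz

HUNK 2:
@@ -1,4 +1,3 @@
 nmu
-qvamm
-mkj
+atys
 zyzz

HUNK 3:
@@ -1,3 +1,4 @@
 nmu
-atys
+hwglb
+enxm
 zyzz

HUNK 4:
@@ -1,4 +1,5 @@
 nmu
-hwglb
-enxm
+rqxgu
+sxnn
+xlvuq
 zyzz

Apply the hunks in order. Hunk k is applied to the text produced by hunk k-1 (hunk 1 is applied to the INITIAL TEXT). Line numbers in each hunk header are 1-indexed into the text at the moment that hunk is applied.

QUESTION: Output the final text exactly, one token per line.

Answer: nmu
rqxgu
sxnn
xlvuq
zyzz

Derivation:
Hunk 1: at line 2 remove [bwv,xhvw,tadmu] add [mkj] -> 4 lines: nmu qvamm mkj zyzz
Hunk 2: at line 1 remove [qvamm,mkj] add [atys] -> 3 lines: nmu atys zyzz
Hunk 3: at line 1 remove [atys] add [hwglb,enxm] -> 4 lines: nmu hwglb enxm zyzz
Hunk 4: at line 1 remove [hwglb,enxm] add [rqxgu,sxnn,xlvuq] -> 5 lines: nmu rqxgu sxnn xlvuq zyzz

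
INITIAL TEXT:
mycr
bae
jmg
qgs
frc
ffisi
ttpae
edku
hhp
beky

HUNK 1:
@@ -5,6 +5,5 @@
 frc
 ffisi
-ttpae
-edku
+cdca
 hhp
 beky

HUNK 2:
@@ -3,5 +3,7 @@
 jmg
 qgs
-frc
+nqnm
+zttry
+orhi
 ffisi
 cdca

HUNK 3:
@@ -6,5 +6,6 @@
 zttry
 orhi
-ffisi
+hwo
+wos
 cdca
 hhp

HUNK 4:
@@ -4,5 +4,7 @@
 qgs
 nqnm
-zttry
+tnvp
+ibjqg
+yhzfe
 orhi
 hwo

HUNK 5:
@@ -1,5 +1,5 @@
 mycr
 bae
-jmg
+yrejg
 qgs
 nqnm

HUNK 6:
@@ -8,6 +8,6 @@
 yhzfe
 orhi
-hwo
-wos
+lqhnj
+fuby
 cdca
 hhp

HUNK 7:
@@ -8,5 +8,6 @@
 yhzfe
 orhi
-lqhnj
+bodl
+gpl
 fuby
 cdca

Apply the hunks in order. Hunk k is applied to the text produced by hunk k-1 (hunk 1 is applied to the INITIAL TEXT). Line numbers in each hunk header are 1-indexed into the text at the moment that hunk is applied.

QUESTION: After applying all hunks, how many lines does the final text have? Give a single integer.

Hunk 1: at line 5 remove [ttpae,edku] add [cdca] -> 9 lines: mycr bae jmg qgs frc ffisi cdca hhp beky
Hunk 2: at line 3 remove [frc] add [nqnm,zttry,orhi] -> 11 lines: mycr bae jmg qgs nqnm zttry orhi ffisi cdca hhp beky
Hunk 3: at line 6 remove [ffisi] add [hwo,wos] -> 12 lines: mycr bae jmg qgs nqnm zttry orhi hwo wos cdca hhp beky
Hunk 4: at line 4 remove [zttry] add [tnvp,ibjqg,yhzfe] -> 14 lines: mycr bae jmg qgs nqnm tnvp ibjqg yhzfe orhi hwo wos cdca hhp beky
Hunk 5: at line 1 remove [jmg] add [yrejg] -> 14 lines: mycr bae yrejg qgs nqnm tnvp ibjqg yhzfe orhi hwo wos cdca hhp beky
Hunk 6: at line 8 remove [hwo,wos] add [lqhnj,fuby] -> 14 lines: mycr bae yrejg qgs nqnm tnvp ibjqg yhzfe orhi lqhnj fuby cdca hhp beky
Hunk 7: at line 8 remove [lqhnj] add [bodl,gpl] -> 15 lines: mycr bae yrejg qgs nqnm tnvp ibjqg yhzfe orhi bodl gpl fuby cdca hhp beky
Final line count: 15

Answer: 15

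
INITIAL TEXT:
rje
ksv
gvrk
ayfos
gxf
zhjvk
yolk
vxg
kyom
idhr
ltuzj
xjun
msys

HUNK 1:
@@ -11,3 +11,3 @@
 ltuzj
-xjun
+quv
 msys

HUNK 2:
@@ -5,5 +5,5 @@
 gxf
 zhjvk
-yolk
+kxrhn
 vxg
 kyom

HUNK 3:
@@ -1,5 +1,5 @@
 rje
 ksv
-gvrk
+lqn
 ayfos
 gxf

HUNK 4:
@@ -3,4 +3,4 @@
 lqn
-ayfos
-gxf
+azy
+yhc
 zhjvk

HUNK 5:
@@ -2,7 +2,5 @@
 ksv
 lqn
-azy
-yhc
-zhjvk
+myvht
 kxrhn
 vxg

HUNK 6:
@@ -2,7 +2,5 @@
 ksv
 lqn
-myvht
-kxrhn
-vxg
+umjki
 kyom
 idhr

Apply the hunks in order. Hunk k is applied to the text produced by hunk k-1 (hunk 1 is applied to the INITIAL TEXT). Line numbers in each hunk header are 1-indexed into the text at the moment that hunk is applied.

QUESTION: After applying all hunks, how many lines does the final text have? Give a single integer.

Hunk 1: at line 11 remove [xjun] add [quv] -> 13 lines: rje ksv gvrk ayfos gxf zhjvk yolk vxg kyom idhr ltuzj quv msys
Hunk 2: at line 5 remove [yolk] add [kxrhn] -> 13 lines: rje ksv gvrk ayfos gxf zhjvk kxrhn vxg kyom idhr ltuzj quv msys
Hunk 3: at line 1 remove [gvrk] add [lqn] -> 13 lines: rje ksv lqn ayfos gxf zhjvk kxrhn vxg kyom idhr ltuzj quv msys
Hunk 4: at line 3 remove [ayfos,gxf] add [azy,yhc] -> 13 lines: rje ksv lqn azy yhc zhjvk kxrhn vxg kyom idhr ltuzj quv msys
Hunk 5: at line 2 remove [azy,yhc,zhjvk] add [myvht] -> 11 lines: rje ksv lqn myvht kxrhn vxg kyom idhr ltuzj quv msys
Hunk 6: at line 2 remove [myvht,kxrhn,vxg] add [umjki] -> 9 lines: rje ksv lqn umjki kyom idhr ltuzj quv msys
Final line count: 9

Answer: 9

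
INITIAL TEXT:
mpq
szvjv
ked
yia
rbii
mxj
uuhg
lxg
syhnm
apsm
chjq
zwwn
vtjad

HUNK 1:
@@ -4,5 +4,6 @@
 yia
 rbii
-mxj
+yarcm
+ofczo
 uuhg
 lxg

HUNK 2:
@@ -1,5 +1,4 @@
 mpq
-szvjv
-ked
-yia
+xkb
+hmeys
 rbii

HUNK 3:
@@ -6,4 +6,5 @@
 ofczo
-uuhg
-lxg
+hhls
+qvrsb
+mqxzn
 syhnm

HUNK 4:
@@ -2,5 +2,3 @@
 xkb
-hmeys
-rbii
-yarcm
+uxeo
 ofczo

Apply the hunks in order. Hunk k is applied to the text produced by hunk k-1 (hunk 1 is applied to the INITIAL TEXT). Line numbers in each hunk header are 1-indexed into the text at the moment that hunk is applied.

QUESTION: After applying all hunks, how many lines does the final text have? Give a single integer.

Answer: 12

Derivation:
Hunk 1: at line 4 remove [mxj] add [yarcm,ofczo] -> 14 lines: mpq szvjv ked yia rbii yarcm ofczo uuhg lxg syhnm apsm chjq zwwn vtjad
Hunk 2: at line 1 remove [szvjv,ked,yia] add [xkb,hmeys] -> 13 lines: mpq xkb hmeys rbii yarcm ofczo uuhg lxg syhnm apsm chjq zwwn vtjad
Hunk 3: at line 6 remove [uuhg,lxg] add [hhls,qvrsb,mqxzn] -> 14 lines: mpq xkb hmeys rbii yarcm ofczo hhls qvrsb mqxzn syhnm apsm chjq zwwn vtjad
Hunk 4: at line 2 remove [hmeys,rbii,yarcm] add [uxeo] -> 12 lines: mpq xkb uxeo ofczo hhls qvrsb mqxzn syhnm apsm chjq zwwn vtjad
Final line count: 12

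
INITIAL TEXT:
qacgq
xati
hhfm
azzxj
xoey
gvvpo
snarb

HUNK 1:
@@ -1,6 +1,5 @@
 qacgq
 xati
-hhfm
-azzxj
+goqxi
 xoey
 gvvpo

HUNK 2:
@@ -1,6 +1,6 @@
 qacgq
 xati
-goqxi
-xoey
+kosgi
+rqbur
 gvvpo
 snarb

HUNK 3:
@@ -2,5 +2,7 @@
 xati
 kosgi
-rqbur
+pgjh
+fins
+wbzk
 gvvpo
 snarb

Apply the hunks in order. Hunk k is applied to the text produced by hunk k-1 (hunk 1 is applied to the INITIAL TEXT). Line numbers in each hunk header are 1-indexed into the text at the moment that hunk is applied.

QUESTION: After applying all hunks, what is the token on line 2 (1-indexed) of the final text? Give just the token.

Answer: xati

Derivation:
Hunk 1: at line 1 remove [hhfm,azzxj] add [goqxi] -> 6 lines: qacgq xati goqxi xoey gvvpo snarb
Hunk 2: at line 1 remove [goqxi,xoey] add [kosgi,rqbur] -> 6 lines: qacgq xati kosgi rqbur gvvpo snarb
Hunk 3: at line 2 remove [rqbur] add [pgjh,fins,wbzk] -> 8 lines: qacgq xati kosgi pgjh fins wbzk gvvpo snarb
Final line 2: xati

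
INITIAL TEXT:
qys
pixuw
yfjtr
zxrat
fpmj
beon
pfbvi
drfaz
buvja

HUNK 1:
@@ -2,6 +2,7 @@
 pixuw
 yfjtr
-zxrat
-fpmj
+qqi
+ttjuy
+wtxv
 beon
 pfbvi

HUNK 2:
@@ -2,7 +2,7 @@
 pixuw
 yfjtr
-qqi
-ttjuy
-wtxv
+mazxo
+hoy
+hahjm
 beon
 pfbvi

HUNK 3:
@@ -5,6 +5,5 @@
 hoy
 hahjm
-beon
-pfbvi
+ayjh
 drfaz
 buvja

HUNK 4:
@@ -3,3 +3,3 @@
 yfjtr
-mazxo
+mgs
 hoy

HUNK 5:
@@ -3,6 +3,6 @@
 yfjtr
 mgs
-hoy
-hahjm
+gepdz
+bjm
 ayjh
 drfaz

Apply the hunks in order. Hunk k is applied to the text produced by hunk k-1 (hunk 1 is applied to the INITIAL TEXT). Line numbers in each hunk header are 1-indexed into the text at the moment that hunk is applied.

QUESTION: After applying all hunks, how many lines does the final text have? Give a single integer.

Hunk 1: at line 2 remove [zxrat,fpmj] add [qqi,ttjuy,wtxv] -> 10 lines: qys pixuw yfjtr qqi ttjuy wtxv beon pfbvi drfaz buvja
Hunk 2: at line 2 remove [qqi,ttjuy,wtxv] add [mazxo,hoy,hahjm] -> 10 lines: qys pixuw yfjtr mazxo hoy hahjm beon pfbvi drfaz buvja
Hunk 3: at line 5 remove [beon,pfbvi] add [ayjh] -> 9 lines: qys pixuw yfjtr mazxo hoy hahjm ayjh drfaz buvja
Hunk 4: at line 3 remove [mazxo] add [mgs] -> 9 lines: qys pixuw yfjtr mgs hoy hahjm ayjh drfaz buvja
Hunk 5: at line 3 remove [hoy,hahjm] add [gepdz,bjm] -> 9 lines: qys pixuw yfjtr mgs gepdz bjm ayjh drfaz buvja
Final line count: 9

Answer: 9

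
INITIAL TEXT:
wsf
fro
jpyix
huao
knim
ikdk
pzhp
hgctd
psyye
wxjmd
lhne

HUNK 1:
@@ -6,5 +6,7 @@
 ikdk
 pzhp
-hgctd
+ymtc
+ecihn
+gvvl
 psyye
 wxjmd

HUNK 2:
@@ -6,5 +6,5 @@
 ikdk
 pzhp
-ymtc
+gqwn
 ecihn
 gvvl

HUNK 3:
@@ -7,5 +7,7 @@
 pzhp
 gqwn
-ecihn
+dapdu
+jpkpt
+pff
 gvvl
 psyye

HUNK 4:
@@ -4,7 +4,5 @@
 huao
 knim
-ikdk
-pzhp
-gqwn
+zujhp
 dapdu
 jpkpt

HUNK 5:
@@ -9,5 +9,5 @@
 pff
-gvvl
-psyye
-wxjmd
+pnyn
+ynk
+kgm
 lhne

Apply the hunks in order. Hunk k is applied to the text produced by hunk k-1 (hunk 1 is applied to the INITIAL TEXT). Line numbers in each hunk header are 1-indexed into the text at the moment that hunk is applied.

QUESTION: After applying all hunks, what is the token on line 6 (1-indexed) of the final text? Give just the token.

Answer: zujhp

Derivation:
Hunk 1: at line 6 remove [hgctd] add [ymtc,ecihn,gvvl] -> 13 lines: wsf fro jpyix huao knim ikdk pzhp ymtc ecihn gvvl psyye wxjmd lhne
Hunk 2: at line 6 remove [ymtc] add [gqwn] -> 13 lines: wsf fro jpyix huao knim ikdk pzhp gqwn ecihn gvvl psyye wxjmd lhne
Hunk 3: at line 7 remove [ecihn] add [dapdu,jpkpt,pff] -> 15 lines: wsf fro jpyix huao knim ikdk pzhp gqwn dapdu jpkpt pff gvvl psyye wxjmd lhne
Hunk 4: at line 4 remove [ikdk,pzhp,gqwn] add [zujhp] -> 13 lines: wsf fro jpyix huao knim zujhp dapdu jpkpt pff gvvl psyye wxjmd lhne
Hunk 5: at line 9 remove [gvvl,psyye,wxjmd] add [pnyn,ynk,kgm] -> 13 lines: wsf fro jpyix huao knim zujhp dapdu jpkpt pff pnyn ynk kgm lhne
Final line 6: zujhp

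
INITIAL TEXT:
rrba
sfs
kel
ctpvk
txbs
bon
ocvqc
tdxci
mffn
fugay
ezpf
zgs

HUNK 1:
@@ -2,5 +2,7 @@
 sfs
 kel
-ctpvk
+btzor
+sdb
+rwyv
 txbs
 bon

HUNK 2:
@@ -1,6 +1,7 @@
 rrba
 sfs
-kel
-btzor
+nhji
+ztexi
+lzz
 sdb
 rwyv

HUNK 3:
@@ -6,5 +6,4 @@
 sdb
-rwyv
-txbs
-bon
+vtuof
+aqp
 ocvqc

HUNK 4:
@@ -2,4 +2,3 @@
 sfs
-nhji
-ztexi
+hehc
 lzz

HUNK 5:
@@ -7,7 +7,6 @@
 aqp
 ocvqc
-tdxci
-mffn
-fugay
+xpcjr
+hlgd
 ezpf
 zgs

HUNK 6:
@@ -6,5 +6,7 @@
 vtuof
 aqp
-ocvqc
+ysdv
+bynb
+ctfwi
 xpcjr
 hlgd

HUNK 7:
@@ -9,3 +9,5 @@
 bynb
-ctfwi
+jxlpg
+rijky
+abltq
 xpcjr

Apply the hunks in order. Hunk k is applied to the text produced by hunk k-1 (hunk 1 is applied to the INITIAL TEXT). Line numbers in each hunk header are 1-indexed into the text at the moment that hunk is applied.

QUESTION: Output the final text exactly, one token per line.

Hunk 1: at line 2 remove [ctpvk] add [btzor,sdb,rwyv] -> 14 lines: rrba sfs kel btzor sdb rwyv txbs bon ocvqc tdxci mffn fugay ezpf zgs
Hunk 2: at line 1 remove [kel,btzor] add [nhji,ztexi,lzz] -> 15 lines: rrba sfs nhji ztexi lzz sdb rwyv txbs bon ocvqc tdxci mffn fugay ezpf zgs
Hunk 3: at line 6 remove [rwyv,txbs,bon] add [vtuof,aqp] -> 14 lines: rrba sfs nhji ztexi lzz sdb vtuof aqp ocvqc tdxci mffn fugay ezpf zgs
Hunk 4: at line 2 remove [nhji,ztexi] add [hehc] -> 13 lines: rrba sfs hehc lzz sdb vtuof aqp ocvqc tdxci mffn fugay ezpf zgs
Hunk 5: at line 7 remove [tdxci,mffn,fugay] add [xpcjr,hlgd] -> 12 lines: rrba sfs hehc lzz sdb vtuof aqp ocvqc xpcjr hlgd ezpf zgs
Hunk 6: at line 6 remove [ocvqc] add [ysdv,bynb,ctfwi] -> 14 lines: rrba sfs hehc lzz sdb vtuof aqp ysdv bynb ctfwi xpcjr hlgd ezpf zgs
Hunk 7: at line 9 remove [ctfwi] add [jxlpg,rijky,abltq] -> 16 lines: rrba sfs hehc lzz sdb vtuof aqp ysdv bynb jxlpg rijky abltq xpcjr hlgd ezpf zgs

Answer: rrba
sfs
hehc
lzz
sdb
vtuof
aqp
ysdv
bynb
jxlpg
rijky
abltq
xpcjr
hlgd
ezpf
zgs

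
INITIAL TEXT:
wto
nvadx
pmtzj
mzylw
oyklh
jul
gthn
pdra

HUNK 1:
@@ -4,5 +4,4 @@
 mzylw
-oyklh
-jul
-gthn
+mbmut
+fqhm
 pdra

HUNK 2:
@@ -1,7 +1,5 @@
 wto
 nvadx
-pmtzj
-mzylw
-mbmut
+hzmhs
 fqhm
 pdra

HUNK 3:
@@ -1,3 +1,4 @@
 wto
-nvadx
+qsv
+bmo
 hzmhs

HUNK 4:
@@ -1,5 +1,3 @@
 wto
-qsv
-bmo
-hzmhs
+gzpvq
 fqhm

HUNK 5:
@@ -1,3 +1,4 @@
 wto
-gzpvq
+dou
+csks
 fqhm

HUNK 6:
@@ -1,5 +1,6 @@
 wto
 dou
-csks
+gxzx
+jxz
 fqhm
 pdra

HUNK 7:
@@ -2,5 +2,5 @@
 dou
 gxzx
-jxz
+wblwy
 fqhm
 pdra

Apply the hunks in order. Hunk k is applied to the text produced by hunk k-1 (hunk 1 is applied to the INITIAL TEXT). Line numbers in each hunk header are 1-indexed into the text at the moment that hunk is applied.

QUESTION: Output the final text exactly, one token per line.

Answer: wto
dou
gxzx
wblwy
fqhm
pdra

Derivation:
Hunk 1: at line 4 remove [oyklh,jul,gthn] add [mbmut,fqhm] -> 7 lines: wto nvadx pmtzj mzylw mbmut fqhm pdra
Hunk 2: at line 1 remove [pmtzj,mzylw,mbmut] add [hzmhs] -> 5 lines: wto nvadx hzmhs fqhm pdra
Hunk 3: at line 1 remove [nvadx] add [qsv,bmo] -> 6 lines: wto qsv bmo hzmhs fqhm pdra
Hunk 4: at line 1 remove [qsv,bmo,hzmhs] add [gzpvq] -> 4 lines: wto gzpvq fqhm pdra
Hunk 5: at line 1 remove [gzpvq] add [dou,csks] -> 5 lines: wto dou csks fqhm pdra
Hunk 6: at line 1 remove [csks] add [gxzx,jxz] -> 6 lines: wto dou gxzx jxz fqhm pdra
Hunk 7: at line 2 remove [jxz] add [wblwy] -> 6 lines: wto dou gxzx wblwy fqhm pdra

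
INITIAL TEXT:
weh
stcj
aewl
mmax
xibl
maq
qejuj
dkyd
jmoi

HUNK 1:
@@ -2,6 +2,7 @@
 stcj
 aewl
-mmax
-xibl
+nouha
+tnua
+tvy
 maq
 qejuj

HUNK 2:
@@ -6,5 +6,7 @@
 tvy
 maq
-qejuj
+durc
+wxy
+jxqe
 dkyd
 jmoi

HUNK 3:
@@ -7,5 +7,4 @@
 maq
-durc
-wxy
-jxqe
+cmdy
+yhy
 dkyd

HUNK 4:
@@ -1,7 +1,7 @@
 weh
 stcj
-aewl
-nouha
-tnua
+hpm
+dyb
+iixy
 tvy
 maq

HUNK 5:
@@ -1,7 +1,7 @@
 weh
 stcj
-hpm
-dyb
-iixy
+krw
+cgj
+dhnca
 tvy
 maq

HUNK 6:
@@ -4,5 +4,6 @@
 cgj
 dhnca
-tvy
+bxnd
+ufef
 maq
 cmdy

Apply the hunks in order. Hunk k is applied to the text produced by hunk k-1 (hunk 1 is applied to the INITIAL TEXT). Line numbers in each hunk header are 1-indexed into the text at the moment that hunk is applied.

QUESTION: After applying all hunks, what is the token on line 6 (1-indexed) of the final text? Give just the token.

Hunk 1: at line 2 remove [mmax,xibl] add [nouha,tnua,tvy] -> 10 lines: weh stcj aewl nouha tnua tvy maq qejuj dkyd jmoi
Hunk 2: at line 6 remove [qejuj] add [durc,wxy,jxqe] -> 12 lines: weh stcj aewl nouha tnua tvy maq durc wxy jxqe dkyd jmoi
Hunk 3: at line 7 remove [durc,wxy,jxqe] add [cmdy,yhy] -> 11 lines: weh stcj aewl nouha tnua tvy maq cmdy yhy dkyd jmoi
Hunk 4: at line 1 remove [aewl,nouha,tnua] add [hpm,dyb,iixy] -> 11 lines: weh stcj hpm dyb iixy tvy maq cmdy yhy dkyd jmoi
Hunk 5: at line 1 remove [hpm,dyb,iixy] add [krw,cgj,dhnca] -> 11 lines: weh stcj krw cgj dhnca tvy maq cmdy yhy dkyd jmoi
Hunk 6: at line 4 remove [tvy] add [bxnd,ufef] -> 12 lines: weh stcj krw cgj dhnca bxnd ufef maq cmdy yhy dkyd jmoi
Final line 6: bxnd

Answer: bxnd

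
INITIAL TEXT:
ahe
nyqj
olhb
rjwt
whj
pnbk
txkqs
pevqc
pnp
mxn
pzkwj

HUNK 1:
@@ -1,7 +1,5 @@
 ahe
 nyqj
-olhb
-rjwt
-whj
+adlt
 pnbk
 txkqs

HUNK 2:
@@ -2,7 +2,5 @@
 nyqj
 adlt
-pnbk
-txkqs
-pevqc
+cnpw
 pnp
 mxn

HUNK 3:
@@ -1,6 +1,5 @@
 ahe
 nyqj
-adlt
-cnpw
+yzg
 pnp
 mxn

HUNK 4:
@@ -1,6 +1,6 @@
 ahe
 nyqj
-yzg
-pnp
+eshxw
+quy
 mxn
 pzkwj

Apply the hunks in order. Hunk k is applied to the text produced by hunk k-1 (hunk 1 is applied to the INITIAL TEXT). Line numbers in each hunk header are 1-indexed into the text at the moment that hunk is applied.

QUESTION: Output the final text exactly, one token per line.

Answer: ahe
nyqj
eshxw
quy
mxn
pzkwj

Derivation:
Hunk 1: at line 1 remove [olhb,rjwt,whj] add [adlt] -> 9 lines: ahe nyqj adlt pnbk txkqs pevqc pnp mxn pzkwj
Hunk 2: at line 2 remove [pnbk,txkqs,pevqc] add [cnpw] -> 7 lines: ahe nyqj adlt cnpw pnp mxn pzkwj
Hunk 3: at line 1 remove [adlt,cnpw] add [yzg] -> 6 lines: ahe nyqj yzg pnp mxn pzkwj
Hunk 4: at line 1 remove [yzg,pnp] add [eshxw,quy] -> 6 lines: ahe nyqj eshxw quy mxn pzkwj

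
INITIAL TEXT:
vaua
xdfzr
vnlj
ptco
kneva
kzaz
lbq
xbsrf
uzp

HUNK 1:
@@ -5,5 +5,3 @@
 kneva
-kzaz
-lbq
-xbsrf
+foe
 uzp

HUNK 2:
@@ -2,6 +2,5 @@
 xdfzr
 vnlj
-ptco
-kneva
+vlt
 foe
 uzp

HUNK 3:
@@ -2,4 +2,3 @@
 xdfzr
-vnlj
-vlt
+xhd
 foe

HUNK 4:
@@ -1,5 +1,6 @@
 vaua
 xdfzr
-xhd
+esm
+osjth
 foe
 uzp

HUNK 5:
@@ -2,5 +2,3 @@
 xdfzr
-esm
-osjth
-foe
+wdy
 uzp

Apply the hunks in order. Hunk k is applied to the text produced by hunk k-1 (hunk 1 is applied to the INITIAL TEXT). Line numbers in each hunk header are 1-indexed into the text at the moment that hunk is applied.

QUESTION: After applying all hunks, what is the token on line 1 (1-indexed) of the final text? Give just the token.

Answer: vaua

Derivation:
Hunk 1: at line 5 remove [kzaz,lbq,xbsrf] add [foe] -> 7 lines: vaua xdfzr vnlj ptco kneva foe uzp
Hunk 2: at line 2 remove [ptco,kneva] add [vlt] -> 6 lines: vaua xdfzr vnlj vlt foe uzp
Hunk 3: at line 2 remove [vnlj,vlt] add [xhd] -> 5 lines: vaua xdfzr xhd foe uzp
Hunk 4: at line 1 remove [xhd] add [esm,osjth] -> 6 lines: vaua xdfzr esm osjth foe uzp
Hunk 5: at line 2 remove [esm,osjth,foe] add [wdy] -> 4 lines: vaua xdfzr wdy uzp
Final line 1: vaua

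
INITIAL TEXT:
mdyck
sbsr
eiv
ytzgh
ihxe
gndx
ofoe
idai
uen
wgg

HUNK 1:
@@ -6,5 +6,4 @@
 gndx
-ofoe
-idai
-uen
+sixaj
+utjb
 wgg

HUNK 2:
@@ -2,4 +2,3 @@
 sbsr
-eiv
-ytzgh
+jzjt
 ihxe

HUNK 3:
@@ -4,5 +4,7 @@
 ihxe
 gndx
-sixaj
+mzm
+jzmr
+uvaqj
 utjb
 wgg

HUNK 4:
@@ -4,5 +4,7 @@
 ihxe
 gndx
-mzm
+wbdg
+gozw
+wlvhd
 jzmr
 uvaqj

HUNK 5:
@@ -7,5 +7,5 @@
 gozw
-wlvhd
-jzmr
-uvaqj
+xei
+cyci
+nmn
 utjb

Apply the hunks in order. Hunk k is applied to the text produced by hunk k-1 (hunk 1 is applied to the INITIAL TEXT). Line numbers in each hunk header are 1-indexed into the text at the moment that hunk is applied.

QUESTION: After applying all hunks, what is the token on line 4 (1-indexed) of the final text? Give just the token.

Answer: ihxe

Derivation:
Hunk 1: at line 6 remove [ofoe,idai,uen] add [sixaj,utjb] -> 9 lines: mdyck sbsr eiv ytzgh ihxe gndx sixaj utjb wgg
Hunk 2: at line 2 remove [eiv,ytzgh] add [jzjt] -> 8 lines: mdyck sbsr jzjt ihxe gndx sixaj utjb wgg
Hunk 3: at line 4 remove [sixaj] add [mzm,jzmr,uvaqj] -> 10 lines: mdyck sbsr jzjt ihxe gndx mzm jzmr uvaqj utjb wgg
Hunk 4: at line 4 remove [mzm] add [wbdg,gozw,wlvhd] -> 12 lines: mdyck sbsr jzjt ihxe gndx wbdg gozw wlvhd jzmr uvaqj utjb wgg
Hunk 5: at line 7 remove [wlvhd,jzmr,uvaqj] add [xei,cyci,nmn] -> 12 lines: mdyck sbsr jzjt ihxe gndx wbdg gozw xei cyci nmn utjb wgg
Final line 4: ihxe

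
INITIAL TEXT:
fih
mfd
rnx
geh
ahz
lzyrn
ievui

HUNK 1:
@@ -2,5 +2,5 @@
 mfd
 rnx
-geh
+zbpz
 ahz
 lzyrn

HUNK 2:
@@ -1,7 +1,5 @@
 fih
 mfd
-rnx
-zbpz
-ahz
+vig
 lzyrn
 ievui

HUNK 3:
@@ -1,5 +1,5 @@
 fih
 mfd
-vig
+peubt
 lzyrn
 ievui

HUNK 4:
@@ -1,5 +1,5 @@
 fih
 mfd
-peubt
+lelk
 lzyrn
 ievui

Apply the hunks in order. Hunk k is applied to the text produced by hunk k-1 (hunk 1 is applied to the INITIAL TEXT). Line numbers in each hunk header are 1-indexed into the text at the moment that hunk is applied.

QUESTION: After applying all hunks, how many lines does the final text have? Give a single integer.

Answer: 5

Derivation:
Hunk 1: at line 2 remove [geh] add [zbpz] -> 7 lines: fih mfd rnx zbpz ahz lzyrn ievui
Hunk 2: at line 1 remove [rnx,zbpz,ahz] add [vig] -> 5 lines: fih mfd vig lzyrn ievui
Hunk 3: at line 1 remove [vig] add [peubt] -> 5 lines: fih mfd peubt lzyrn ievui
Hunk 4: at line 1 remove [peubt] add [lelk] -> 5 lines: fih mfd lelk lzyrn ievui
Final line count: 5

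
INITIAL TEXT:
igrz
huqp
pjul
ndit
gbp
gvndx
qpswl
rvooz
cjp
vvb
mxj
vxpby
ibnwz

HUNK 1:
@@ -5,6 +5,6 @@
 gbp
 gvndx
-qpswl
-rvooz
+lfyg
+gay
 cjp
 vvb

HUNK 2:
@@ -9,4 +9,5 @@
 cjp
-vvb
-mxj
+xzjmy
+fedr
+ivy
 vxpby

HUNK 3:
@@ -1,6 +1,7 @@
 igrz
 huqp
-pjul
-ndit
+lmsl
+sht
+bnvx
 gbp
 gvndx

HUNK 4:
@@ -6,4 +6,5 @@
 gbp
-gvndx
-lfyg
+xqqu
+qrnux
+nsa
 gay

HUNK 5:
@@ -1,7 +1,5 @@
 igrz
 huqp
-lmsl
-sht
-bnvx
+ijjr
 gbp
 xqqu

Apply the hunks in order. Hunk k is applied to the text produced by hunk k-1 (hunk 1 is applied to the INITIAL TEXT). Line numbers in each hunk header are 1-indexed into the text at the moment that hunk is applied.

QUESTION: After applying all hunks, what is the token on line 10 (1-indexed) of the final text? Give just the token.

Answer: xzjmy

Derivation:
Hunk 1: at line 5 remove [qpswl,rvooz] add [lfyg,gay] -> 13 lines: igrz huqp pjul ndit gbp gvndx lfyg gay cjp vvb mxj vxpby ibnwz
Hunk 2: at line 9 remove [vvb,mxj] add [xzjmy,fedr,ivy] -> 14 lines: igrz huqp pjul ndit gbp gvndx lfyg gay cjp xzjmy fedr ivy vxpby ibnwz
Hunk 3: at line 1 remove [pjul,ndit] add [lmsl,sht,bnvx] -> 15 lines: igrz huqp lmsl sht bnvx gbp gvndx lfyg gay cjp xzjmy fedr ivy vxpby ibnwz
Hunk 4: at line 6 remove [gvndx,lfyg] add [xqqu,qrnux,nsa] -> 16 lines: igrz huqp lmsl sht bnvx gbp xqqu qrnux nsa gay cjp xzjmy fedr ivy vxpby ibnwz
Hunk 5: at line 1 remove [lmsl,sht,bnvx] add [ijjr] -> 14 lines: igrz huqp ijjr gbp xqqu qrnux nsa gay cjp xzjmy fedr ivy vxpby ibnwz
Final line 10: xzjmy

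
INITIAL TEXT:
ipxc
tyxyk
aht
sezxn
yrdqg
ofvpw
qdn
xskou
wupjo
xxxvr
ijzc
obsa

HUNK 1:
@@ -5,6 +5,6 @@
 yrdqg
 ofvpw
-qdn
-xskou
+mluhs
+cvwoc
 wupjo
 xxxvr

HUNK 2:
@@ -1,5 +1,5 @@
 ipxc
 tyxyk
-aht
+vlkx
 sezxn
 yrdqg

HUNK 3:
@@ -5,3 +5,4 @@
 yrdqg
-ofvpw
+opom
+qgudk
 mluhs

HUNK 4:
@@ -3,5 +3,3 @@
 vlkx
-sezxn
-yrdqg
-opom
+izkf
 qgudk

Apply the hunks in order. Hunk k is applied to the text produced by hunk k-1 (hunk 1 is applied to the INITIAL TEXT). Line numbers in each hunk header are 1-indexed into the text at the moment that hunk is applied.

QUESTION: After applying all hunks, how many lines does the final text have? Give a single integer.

Hunk 1: at line 5 remove [qdn,xskou] add [mluhs,cvwoc] -> 12 lines: ipxc tyxyk aht sezxn yrdqg ofvpw mluhs cvwoc wupjo xxxvr ijzc obsa
Hunk 2: at line 1 remove [aht] add [vlkx] -> 12 lines: ipxc tyxyk vlkx sezxn yrdqg ofvpw mluhs cvwoc wupjo xxxvr ijzc obsa
Hunk 3: at line 5 remove [ofvpw] add [opom,qgudk] -> 13 lines: ipxc tyxyk vlkx sezxn yrdqg opom qgudk mluhs cvwoc wupjo xxxvr ijzc obsa
Hunk 4: at line 3 remove [sezxn,yrdqg,opom] add [izkf] -> 11 lines: ipxc tyxyk vlkx izkf qgudk mluhs cvwoc wupjo xxxvr ijzc obsa
Final line count: 11

Answer: 11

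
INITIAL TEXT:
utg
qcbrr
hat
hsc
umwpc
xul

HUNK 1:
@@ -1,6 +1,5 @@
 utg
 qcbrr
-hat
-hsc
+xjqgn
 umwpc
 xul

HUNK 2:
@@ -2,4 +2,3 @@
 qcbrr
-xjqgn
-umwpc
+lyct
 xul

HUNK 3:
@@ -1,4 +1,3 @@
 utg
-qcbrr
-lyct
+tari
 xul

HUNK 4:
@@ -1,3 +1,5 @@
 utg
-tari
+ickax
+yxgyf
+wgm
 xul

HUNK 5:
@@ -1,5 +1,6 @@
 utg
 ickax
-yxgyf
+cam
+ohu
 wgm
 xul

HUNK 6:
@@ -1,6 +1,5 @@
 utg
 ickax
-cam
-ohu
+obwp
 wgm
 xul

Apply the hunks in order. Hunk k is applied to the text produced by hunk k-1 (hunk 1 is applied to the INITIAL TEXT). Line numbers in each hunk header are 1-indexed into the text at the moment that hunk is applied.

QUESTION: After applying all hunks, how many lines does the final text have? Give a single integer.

Hunk 1: at line 1 remove [hat,hsc] add [xjqgn] -> 5 lines: utg qcbrr xjqgn umwpc xul
Hunk 2: at line 2 remove [xjqgn,umwpc] add [lyct] -> 4 lines: utg qcbrr lyct xul
Hunk 3: at line 1 remove [qcbrr,lyct] add [tari] -> 3 lines: utg tari xul
Hunk 4: at line 1 remove [tari] add [ickax,yxgyf,wgm] -> 5 lines: utg ickax yxgyf wgm xul
Hunk 5: at line 1 remove [yxgyf] add [cam,ohu] -> 6 lines: utg ickax cam ohu wgm xul
Hunk 6: at line 1 remove [cam,ohu] add [obwp] -> 5 lines: utg ickax obwp wgm xul
Final line count: 5

Answer: 5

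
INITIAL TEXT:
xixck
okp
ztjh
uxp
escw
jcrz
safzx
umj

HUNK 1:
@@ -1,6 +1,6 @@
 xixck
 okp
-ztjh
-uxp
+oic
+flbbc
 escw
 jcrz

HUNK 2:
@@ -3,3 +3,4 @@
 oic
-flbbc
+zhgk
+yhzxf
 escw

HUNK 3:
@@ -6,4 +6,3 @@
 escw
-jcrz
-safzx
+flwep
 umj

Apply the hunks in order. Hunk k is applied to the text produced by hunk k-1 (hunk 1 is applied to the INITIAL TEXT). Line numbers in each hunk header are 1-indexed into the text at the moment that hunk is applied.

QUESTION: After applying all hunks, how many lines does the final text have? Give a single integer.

Hunk 1: at line 1 remove [ztjh,uxp] add [oic,flbbc] -> 8 lines: xixck okp oic flbbc escw jcrz safzx umj
Hunk 2: at line 3 remove [flbbc] add [zhgk,yhzxf] -> 9 lines: xixck okp oic zhgk yhzxf escw jcrz safzx umj
Hunk 3: at line 6 remove [jcrz,safzx] add [flwep] -> 8 lines: xixck okp oic zhgk yhzxf escw flwep umj
Final line count: 8

Answer: 8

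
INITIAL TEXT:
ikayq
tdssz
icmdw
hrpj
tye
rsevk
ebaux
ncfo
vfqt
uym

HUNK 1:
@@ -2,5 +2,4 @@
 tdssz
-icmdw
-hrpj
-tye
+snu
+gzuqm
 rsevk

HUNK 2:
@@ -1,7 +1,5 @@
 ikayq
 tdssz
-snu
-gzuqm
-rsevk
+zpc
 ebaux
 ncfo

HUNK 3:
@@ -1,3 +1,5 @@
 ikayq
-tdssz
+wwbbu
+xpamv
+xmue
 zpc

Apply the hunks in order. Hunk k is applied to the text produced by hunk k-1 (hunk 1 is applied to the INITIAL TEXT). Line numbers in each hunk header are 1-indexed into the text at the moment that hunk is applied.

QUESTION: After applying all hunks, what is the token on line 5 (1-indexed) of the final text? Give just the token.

Answer: zpc

Derivation:
Hunk 1: at line 2 remove [icmdw,hrpj,tye] add [snu,gzuqm] -> 9 lines: ikayq tdssz snu gzuqm rsevk ebaux ncfo vfqt uym
Hunk 2: at line 1 remove [snu,gzuqm,rsevk] add [zpc] -> 7 lines: ikayq tdssz zpc ebaux ncfo vfqt uym
Hunk 3: at line 1 remove [tdssz] add [wwbbu,xpamv,xmue] -> 9 lines: ikayq wwbbu xpamv xmue zpc ebaux ncfo vfqt uym
Final line 5: zpc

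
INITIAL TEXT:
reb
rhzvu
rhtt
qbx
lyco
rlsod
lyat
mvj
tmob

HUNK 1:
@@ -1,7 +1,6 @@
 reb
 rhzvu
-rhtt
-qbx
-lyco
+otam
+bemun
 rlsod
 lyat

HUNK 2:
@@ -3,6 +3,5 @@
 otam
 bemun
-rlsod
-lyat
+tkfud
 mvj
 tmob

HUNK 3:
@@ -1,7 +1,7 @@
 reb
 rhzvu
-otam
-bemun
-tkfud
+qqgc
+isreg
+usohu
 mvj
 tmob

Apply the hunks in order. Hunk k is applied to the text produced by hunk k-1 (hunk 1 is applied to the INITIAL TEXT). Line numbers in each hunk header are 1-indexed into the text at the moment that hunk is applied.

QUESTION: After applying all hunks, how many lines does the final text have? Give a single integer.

Answer: 7

Derivation:
Hunk 1: at line 1 remove [rhtt,qbx,lyco] add [otam,bemun] -> 8 lines: reb rhzvu otam bemun rlsod lyat mvj tmob
Hunk 2: at line 3 remove [rlsod,lyat] add [tkfud] -> 7 lines: reb rhzvu otam bemun tkfud mvj tmob
Hunk 3: at line 1 remove [otam,bemun,tkfud] add [qqgc,isreg,usohu] -> 7 lines: reb rhzvu qqgc isreg usohu mvj tmob
Final line count: 7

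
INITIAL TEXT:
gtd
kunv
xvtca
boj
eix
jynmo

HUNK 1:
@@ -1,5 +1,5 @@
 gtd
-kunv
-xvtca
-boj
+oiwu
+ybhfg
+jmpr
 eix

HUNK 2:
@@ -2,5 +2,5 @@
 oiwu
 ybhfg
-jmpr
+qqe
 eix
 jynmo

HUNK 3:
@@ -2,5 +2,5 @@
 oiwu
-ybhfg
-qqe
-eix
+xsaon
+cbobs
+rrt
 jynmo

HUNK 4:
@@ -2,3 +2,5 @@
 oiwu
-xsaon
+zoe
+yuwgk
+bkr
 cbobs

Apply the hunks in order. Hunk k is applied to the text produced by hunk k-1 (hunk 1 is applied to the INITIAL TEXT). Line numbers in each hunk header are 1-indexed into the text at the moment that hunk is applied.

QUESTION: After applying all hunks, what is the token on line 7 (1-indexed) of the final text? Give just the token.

Answer: rrt

Derivation:
Hunk 1: at line 1 remove [kunv,xvtca,boj] add [oiwu,ybhfg,jmpr] -> 6 lines: gtd oiwu ybhfg jmpr eix jynmo
Hunk 2: at line 2 remove [jmpr] add [qqe] -> 6 lines: gtd oiwu ybhfg qqe eix jynmo
Hunk 3: at line 2 remove [ybhfg,qqe,eix] add [xsaon,cbobs,rrt] -> 6 lines: gtd oiwu xsaon cbobs rrt jynmo
Hunk 4: at line 2 remove [xsaon] add [zoe,yuwgk,bkr] -> 8 lines: gtd oiwu zoe yuwgk bkr cbobs rrt jynmo
Final line 7: rrt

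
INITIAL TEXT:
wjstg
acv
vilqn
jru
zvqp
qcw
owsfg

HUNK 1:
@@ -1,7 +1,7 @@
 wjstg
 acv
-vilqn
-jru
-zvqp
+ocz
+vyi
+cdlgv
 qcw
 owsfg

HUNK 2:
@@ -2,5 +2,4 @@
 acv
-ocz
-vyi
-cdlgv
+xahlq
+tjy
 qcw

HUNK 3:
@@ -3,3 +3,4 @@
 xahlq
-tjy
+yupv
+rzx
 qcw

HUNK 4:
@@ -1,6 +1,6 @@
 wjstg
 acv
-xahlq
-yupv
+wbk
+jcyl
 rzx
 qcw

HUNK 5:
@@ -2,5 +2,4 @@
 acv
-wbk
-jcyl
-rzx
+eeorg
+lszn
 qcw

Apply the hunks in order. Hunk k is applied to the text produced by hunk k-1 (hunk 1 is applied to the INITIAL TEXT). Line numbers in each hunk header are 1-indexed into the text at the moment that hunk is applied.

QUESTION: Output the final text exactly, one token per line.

Hunk 1: at line 1 remove [vilqn,jru,zvqp] add [ocz,vyi,cdlgv] -> 7 lines: wjstg acv ocz vyi cdlgv qcw owsfg
Hunk 2: at line 2 remove [ocz,vyi,cdlgv] add [xahlq,tjy] -> 6 lines: wjstg acv xahlq tjy qcw owsfg
Hunk 3: at line 3 remove [tjy] add [yupv,rzx] -> 7 lines: wjstg acv xahlq yupv rzx qcw owsfg
Hunk 4: at line 1 remove [xahlq,yupv] add [wbk,jcyl] -> 7 lines: wjstg acv wbk jcyl rzx qcw owsfg
Hunk 5: at line 2 remove [wbk,jcyl,rzx] add [eeorg,lszn] -> 6 lines: wjstg acv eeorg lszn qcw owsfg

Answer: wjstg
acv
eeorg
lszn
qcw
owsfg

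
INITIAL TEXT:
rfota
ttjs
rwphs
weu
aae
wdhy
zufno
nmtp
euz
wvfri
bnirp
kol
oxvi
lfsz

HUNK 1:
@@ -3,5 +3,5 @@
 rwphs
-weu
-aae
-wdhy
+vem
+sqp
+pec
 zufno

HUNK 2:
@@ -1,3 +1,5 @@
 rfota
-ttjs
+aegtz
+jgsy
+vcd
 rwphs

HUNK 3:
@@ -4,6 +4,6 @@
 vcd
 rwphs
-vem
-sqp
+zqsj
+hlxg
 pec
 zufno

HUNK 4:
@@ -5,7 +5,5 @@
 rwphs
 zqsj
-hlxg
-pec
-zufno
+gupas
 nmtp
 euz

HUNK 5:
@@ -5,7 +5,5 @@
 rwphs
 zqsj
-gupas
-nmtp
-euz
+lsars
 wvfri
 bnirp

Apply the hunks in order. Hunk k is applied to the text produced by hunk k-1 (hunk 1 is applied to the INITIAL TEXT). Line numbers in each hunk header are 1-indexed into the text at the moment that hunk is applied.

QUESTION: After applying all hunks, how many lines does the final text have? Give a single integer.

Answer: 12

Derivation:
Hunk 1: at line 3 remove [weu,aae,wdhy] add [vem,sqp,pec] -> 14 lines: rfota ttjs rwphs vem sqp pec zufno nmtp euz wvfri bnirp kol oxvi lfsz
Hunk 2: at line 1 remove [ttjs] add [aegtz,jgsy,vcd] -> 16 lines: rfota aegtz jgsy vcd rwphs vem sqp pec zufno nmtp euz wvfri bnirp kol oxvi lfsz
Hunk 3: at line 4 remove [vem,sqp] add [zqsj,hlxg] -> 16 lines: rfota aegtz jgsy vcd rwphs zqsj hlxg pec zufno nmtp euz wvfri bnirp kol oxvi lfsz
Hunk 4: at line 5 remove [hlxg,pec,zufno] add [gupas] -> 14 lines: rfota aegtz jgsy vcd rwphs zqsj gupas nmtp euz wvfri bnirp kol oxvi lfsz
Hunk 5: at line 5 remove [gupas,nmtp,euz] add [lsars] -> 12 lines: rfota aegtz jgsy vcd rwphs zqsj lsars wvfri bnirp kol oxvi lfsz
Final line count: 12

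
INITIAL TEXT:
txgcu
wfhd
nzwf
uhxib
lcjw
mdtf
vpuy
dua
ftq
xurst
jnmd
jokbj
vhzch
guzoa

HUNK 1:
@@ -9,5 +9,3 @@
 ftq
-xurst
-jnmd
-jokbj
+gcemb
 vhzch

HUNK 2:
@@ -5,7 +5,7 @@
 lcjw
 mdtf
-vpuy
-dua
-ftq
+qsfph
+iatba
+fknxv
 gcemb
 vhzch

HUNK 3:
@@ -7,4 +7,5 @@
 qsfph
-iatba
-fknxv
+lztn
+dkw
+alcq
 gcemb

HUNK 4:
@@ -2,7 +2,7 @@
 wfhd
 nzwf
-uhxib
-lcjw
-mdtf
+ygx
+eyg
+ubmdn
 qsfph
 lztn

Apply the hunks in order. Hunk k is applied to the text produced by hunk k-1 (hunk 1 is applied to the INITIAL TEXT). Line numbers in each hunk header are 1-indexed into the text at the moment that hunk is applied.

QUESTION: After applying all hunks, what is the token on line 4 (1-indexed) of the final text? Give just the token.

Answer: ygx

Derivation:
Hunk 1: at line 9 remove [xurst,jnmd,jokbj] add [gcemb] -> 12 lines: txgcu wfhd nzwf uhxib lcjw mdtf vpuy dua ftq gcemb vhzch guzoa
Hunk 2: at line 5 remove [vpuy,dua,ftq] add [qsfph,iatba,fknxv] -> 12 lines: txgcu wfhd nzwf uhxib lcjw mdtf qsfph iatba fknxv gcemb vhzch guzoa
Hunk 3: at line 7 remove [iatba,fknxv] add [lztn,dkw,alcq] -> 13 lines: txgcu wfhd nzwf uhxib lcjw mdtf qsfph lztn dkw alcq gcemb vhzch guzoa
Hunk 4: at line 2 remove [uhxib,lcjw,mdtf] add [ygx,eyg,ubmdn] -> 13 lines: txgcu wfhd nzwf ygx eyg ubmdn qsfph lztn dkw alcq gcemb vhzch guzoa
Final line 4: ygx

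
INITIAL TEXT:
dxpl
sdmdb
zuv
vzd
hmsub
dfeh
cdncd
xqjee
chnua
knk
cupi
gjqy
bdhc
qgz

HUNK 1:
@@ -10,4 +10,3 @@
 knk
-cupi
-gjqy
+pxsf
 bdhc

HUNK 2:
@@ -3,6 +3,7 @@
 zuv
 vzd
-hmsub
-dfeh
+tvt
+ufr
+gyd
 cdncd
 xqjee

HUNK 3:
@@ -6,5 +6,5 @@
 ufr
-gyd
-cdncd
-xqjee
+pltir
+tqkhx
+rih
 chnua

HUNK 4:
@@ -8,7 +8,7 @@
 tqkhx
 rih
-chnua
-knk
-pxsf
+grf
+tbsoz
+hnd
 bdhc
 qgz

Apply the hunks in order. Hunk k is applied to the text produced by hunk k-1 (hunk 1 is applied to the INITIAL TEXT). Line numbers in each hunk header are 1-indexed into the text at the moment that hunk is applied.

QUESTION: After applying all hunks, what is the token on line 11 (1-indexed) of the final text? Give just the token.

Hunk 1: at line 10 remove [cupi,gjqy] add [pxsf] -> 13 lines: dxpl sdmdb zuv vzd hmsub dfeh cdncd xqjee chnua knk pxsf bdhc qgz
Hunk 2: at line 3 remove [hmsub,dfeh] add [tvt,ufr,gyd] -> 14 lines: dxpl sdmdb zuv vzd tvt ufr gyd cdncd xqjee chnua knk pxsf bdhc qgz
Hunk 3: at line 6 remove [gyd,cdncd,xqjee] add [pltir,tqkhx,rih] -> 14 lines: dxpl sdmdb zuv vzd tvt ufr pltir tqkhx rih chnua knk pxsf bdhc qgz
Hunk 4: at line 8 remove [chnua,knk,pxsf] add [grf,tbsoz,hnd] -> 14 lines: dxpl sdmdb zuv vzd tvt ufr pltir tqkhx rih grf tbsoz hnd bdhc qgz
Final line 11: tbsoz

Answer: tbsoz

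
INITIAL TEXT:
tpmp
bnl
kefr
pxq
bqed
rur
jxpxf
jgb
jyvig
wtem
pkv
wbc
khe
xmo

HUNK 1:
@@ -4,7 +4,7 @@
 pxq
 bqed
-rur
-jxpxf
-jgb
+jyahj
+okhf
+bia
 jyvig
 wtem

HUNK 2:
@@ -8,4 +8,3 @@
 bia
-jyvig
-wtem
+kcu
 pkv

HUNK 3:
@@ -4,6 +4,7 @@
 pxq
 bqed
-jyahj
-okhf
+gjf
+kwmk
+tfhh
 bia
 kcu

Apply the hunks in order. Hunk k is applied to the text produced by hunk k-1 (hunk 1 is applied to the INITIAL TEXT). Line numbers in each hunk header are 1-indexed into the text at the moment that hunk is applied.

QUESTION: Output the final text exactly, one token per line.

Hunk 1: at line 4 remove [rur,jxpxf,jgb] add [jyahj,okhf,bia] -> 14 lines: tpmp bnl kefr pxq bqed jyahj okhf bia jyvig wtem pkv wbc khe xmo
Hunk 2: at line 8 remove [jyvig,wtem] add [kcu] -> 13 lines: tpmp bnl kefr pxq bqed jyahj okhf bia kcu pkv wbc khe xmo
Hunk 3: at line 4 remove [jyahj,okhf] add [gjf,kwmk,tfhh] -> 14 lines: tpmp bnl kefr pxq bqed gjf kwmk tfhh bia kcu pkv wbc khe xmo

Answer: tpmp
bnl
kefr
pxq
bqed
gjf
kwmk
tfhh
bia
kcu
pkv
wbc
khe
xmo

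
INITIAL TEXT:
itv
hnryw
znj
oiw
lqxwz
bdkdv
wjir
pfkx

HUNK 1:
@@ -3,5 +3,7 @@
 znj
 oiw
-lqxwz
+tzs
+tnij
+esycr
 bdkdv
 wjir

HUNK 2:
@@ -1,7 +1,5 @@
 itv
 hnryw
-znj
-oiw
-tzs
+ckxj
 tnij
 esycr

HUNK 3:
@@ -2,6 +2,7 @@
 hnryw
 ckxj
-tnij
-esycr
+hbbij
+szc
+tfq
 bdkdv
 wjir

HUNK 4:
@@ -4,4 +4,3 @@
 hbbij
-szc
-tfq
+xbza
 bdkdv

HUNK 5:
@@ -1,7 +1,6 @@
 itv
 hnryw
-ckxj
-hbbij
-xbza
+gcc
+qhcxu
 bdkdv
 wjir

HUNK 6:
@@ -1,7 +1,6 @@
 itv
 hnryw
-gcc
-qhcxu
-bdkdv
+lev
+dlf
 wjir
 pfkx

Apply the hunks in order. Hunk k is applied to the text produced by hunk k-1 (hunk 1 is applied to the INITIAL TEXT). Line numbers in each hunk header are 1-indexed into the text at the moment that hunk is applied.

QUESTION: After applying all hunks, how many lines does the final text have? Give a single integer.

Answer: 6

Derivation:
Hunk 1: at line 3 remove [lqxwz] add [tzs,tnij,esycr] -> 10 lines: itv hnryw znj oiw tzs tnij esycr bdkdv wjir pfkx
Hunk 2: at line 1 remove [znj,oiw,tzs] add [ckxj] -> 8 lines: itv hnryw ckxj tnij esycr bdkdv wjir pfkx
Hunk 3: at line 2 remove [tnij,esycr] add [hbbij,szc,tfq] -> 9 lines: itv hnryw ckxj hbbij szc tfq bdkdv wjir pfkx
Hunk 4: at line 4 remove [szc,tfq] add [xbza] -> 8 lines: itv hnryw ckxj hbbij xbza bdkdv wjir pfkx
Hunk 5: at line 1 remove [ckxj,hbbij,xbza] add [gcc,qhcxu] -> 7 lines: itv hnryw gcc qhcxu bdkdv wjir pfkx
Hunk 6: at line 1 remove [gcc,qhcxu,bdkdv] add [lev,dlf] -> 6 lines: itv hnryw lev dlf wjir pfkx
Final line count: 6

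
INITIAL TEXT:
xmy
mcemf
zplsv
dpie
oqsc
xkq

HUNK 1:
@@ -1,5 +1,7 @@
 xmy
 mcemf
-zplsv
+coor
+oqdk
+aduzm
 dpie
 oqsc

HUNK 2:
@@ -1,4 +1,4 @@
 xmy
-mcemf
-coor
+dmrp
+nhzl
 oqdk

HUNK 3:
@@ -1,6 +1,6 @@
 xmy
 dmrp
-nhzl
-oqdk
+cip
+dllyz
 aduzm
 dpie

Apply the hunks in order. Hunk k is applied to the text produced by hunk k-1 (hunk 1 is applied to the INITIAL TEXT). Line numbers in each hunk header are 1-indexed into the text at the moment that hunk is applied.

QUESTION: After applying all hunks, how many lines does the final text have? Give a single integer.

Hunk 1: at line 1 remove [zplsv] add [coor,oqdk,aduzm] -> 8 lines: xmy mcemf coor oqdk aduzm dpie oqsc xkq
Hunk 2: at line 1 remove [mcemf,coor] add [dmrp,nhzl] -> 8 lines: xmy dmrp nhzl oqdk aduzm dpie oqsc xkq
Hunk 3: at line 1 remove [nhzl,oqdk] add [cip,dllyz] -> 8 lines: xmy dmrp cip dllyz aduzm dpie oqsc xkq
Final line count: 8

Answer: 8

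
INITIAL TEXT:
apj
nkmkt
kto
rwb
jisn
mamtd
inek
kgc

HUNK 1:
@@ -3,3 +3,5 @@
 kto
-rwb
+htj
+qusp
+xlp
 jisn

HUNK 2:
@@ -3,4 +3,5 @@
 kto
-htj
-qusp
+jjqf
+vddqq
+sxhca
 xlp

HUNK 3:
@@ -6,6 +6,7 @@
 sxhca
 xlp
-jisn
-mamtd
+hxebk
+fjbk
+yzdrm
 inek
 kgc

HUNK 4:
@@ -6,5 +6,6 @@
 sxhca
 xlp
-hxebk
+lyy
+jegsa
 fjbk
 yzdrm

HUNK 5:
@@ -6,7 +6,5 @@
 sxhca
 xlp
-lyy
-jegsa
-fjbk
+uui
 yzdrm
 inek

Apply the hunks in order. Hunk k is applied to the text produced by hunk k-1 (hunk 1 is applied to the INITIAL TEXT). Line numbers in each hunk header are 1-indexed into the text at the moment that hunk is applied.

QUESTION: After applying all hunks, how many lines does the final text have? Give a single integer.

Hunk 1: at line 3 remove [rwb] add [htj,qusp,xlp] -> 10 lines: apj nkmkt kto htj qusp xlp jisn mamtd inek kgc
Hunk 2: at line 3 remove [htj,qusp] add [jjqf,vddqq,sxhca] -> 11 lines: apj nkmkt kto jjqf vddqq sxhca xlp jisn mamtd inek kgc
Hunk 3: at line 6 remove [jisn,mamtd] add [hxebk,fjbk,yzdrm] -> 12 lines: apj nkmkt kto jjqf vddqq sxhca xlp hxebk fjbk yzdrm inek kgc
Hunk 4: at line 6 remove [hxebk] add [lyy,jegsa] -> 13 lines: apj nkmkt kto jjqf vddqq sxhca xlp lyy jegsa fjbk yzdrm inek kgc
Hunk 5: at line 6 remove [lyy,jegsa,fjbk] add [uui] -> 11 lines: apj nkmkt kto jjqf vddqq sxhca xlp uui yzdrm inek kgc
Final line count: 11

Answer: 11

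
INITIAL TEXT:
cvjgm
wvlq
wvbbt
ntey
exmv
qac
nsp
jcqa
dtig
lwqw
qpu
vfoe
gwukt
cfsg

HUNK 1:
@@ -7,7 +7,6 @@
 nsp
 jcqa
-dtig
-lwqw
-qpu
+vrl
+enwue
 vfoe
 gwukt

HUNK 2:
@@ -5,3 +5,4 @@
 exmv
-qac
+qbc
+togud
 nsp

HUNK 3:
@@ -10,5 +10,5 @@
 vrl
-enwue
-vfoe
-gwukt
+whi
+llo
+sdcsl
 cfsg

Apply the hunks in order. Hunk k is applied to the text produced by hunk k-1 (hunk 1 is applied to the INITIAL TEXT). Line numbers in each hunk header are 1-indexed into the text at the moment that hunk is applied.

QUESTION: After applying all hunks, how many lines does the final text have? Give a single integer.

Answer: 14

Derivation:
Hunk 1: at line 7 remove [dtig,lwqw,qpu] add [vrl,enwue] -> 13 lines: cvjgm wvlq wvbbt ntey exmv qac nsp jcqa vrl enwue vfoe gwukt cfsg
Hunk 2: at line 5 remove [qac] add [qbc,togud] -> 14 lines: cvjgm wvlq wvbbt ntey exmv qbc togud nsp jcqa vrl enwue vfoe gwukt cfsg
Hunk 3: at line 10 remove [enwue,vfoe,gwukt] add [whi,llo,sdcsl] -> 14 lines: cvjgm wvlq wvbbt ntey exmv qbc togud nsp jcqa vrl whi llo sdcsl cfsg
Final line count: 14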